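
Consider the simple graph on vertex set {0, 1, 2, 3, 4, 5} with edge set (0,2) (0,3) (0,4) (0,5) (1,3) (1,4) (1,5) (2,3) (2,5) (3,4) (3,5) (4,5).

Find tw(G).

3

A width-3 tree decomposition is:
Bags: B1 = {0, 3, 4, 5}  B2 = {0, 2, 3, 5}  B3 = {1, 3, 4, 5}
Tree: B1–B2, B1–B3
Each bag holds 4 vertices, so the decomposition has width 3, which upper-bounds the treewidth. Conversely, {0, 2, 3, 5} is a clique of size 4, and the vertices of any clique must share a bag in every tree decomposition; so some bag has ≥ 4 vertices and tw(G) ≥ 3. The upper and lower bounds meet at 3, so that is the treewidth.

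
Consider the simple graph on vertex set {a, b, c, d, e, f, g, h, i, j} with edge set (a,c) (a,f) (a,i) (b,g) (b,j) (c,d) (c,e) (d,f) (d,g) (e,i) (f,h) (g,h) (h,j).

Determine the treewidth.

2

A width-2 tree decomposition is:
Bags: B1 = {b, g, j}  B2 = {g, h, j}  B3 = {d, g, h}  B4 = {d, f, h}  B5 = {c, d, f}  B6 = {a, c, f}  B7 = {a, c, e}  B8 = {a, e, i}
Tree: B1–B2, B2–B3, B3–B4, B4–B5, B5–B6, B6–B7, B7–B8
Every bag has size at most 3, so the width is 3 − 1 = 2 and tw(G) ≤ 2. Since b–j–h–g–b is a cycle in G, G is not acyclic. Forests are exactly the graphs of treewidth ≤ 1, so tw(G) ≥ 2. Hence tw(G) = 2 exactly.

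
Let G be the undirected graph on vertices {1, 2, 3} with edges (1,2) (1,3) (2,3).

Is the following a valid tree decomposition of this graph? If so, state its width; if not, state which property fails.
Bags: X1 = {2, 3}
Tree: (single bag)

A tree decomposition must satisfy three properties: every vertex lies in some bag; for every edge, both endpoints lie together in some bag; and for every vertex, the bags containing it form a connected subtree. Here vertex 1 appears in no bag, so the decomposition is invalid.

No — vertex 1 appears in no bag.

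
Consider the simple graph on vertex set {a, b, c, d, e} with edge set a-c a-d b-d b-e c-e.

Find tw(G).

A width-2 tree decomposition is:
Bags: B1 = {b, c, e}  B2 = {b, c, d}  B3 = {a, c, d}
Tree: B1–B2, B2–B3
Each bag holds 3 vertices, so the decomposition has width 2, which upper-bounds the treewidth. Since c–e–b–d–a–c is a cycle in G, G is not acyclic. Forests are exactly the graphs of treewidth ≤ 1, so tw(G) ≥ 2. Therefore the treewidth is 2.

2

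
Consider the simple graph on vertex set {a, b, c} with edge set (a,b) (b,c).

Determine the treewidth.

A width-1 tree decomposition is:
Bags: B1 = {a, b}  B2 = {b, c}
Tree: B1–B2
The largest bag has 2 vertices, giving width 1; this decomposition certifies tw(G) ≤ 1. G has an edge, so its treewidth is at least 1. Hence tw(G) = 1 exactly.

1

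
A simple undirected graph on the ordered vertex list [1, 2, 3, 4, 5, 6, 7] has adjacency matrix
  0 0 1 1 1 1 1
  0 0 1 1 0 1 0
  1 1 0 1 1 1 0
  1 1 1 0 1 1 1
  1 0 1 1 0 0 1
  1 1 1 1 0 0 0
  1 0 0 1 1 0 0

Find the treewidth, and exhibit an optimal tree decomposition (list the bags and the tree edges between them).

Treewidth 3.
One such decomposition:
Bags: B1 = {1, 3, 4, 6}  B2 = {2, 3, 4, 6}  B3 = {1, 3, 4, 5}  B4 = {1, 4, 5, 7}
Tree: B1–B2, B1–B3, B3–B4

Each bag holds 4 vertices, so the decomposition has width 3, which upper-bounds the treewidth. For the lower bound, the 4 vertices {1, 3, 4, 5} are pairwise adjacent, and any tree decomposition puts a clique entirely inside one bag — forcing width ≥ 3. The upper and lower bounds meet at 3, so that is the treewidth.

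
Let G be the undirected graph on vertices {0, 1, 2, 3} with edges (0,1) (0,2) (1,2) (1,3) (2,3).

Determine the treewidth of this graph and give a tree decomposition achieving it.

Every bag has size at most 3, so the width is 3 − 1 = 2 and tw(G) ≤ 2. Conversely, {0, 1, 2} is a clique of size 3, and the vertices of any clique must share a bag in every tree decomposition; so some bag has ≥ 3 vertices and tw(G) ≥ 2. Hence tw(G) = 2 exactly.

Treewidth 2.
One such decomposition:
Bags: B1 = {1, 2, 3}  B2 = {0, 1, 2}
Tree: B1–B2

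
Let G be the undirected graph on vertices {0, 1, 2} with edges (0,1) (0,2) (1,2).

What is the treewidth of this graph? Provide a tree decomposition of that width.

Treewidth 2.
One optimal decomposition is:
Bags: B1 = {0, 1, 2}
Tree: (single bag)

With just one bag of size 3, the width is 3 − 1 = 2, so tw(G) ≤ 2. For the lower bound, the 3 vertices {0, 1, 2} are pairwise adjacent, and any tree decomposition puts a clique entirely inside one bag — forcing width ≥ 2. Hence tw(G) = 2 exactly.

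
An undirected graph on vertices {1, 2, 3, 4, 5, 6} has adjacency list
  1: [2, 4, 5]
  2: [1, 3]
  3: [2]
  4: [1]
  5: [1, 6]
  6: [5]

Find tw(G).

A width-1 tree decomposition is:
Bags: B1 = {1, 5}  B2 = {5, 6}  B3 = {1, 4}  B4 = {1, 2}  B5 = {2, 3}
Tree: B1–B2, B1–B3, B3–B4, B4–B5
The largest bag has 2 vertices, giving width 1; this decomposition certifies tw(G) ≤ 1. G has an edge, so its treewidth is at least 1. Combining the bounds, tw(G) = 1.

1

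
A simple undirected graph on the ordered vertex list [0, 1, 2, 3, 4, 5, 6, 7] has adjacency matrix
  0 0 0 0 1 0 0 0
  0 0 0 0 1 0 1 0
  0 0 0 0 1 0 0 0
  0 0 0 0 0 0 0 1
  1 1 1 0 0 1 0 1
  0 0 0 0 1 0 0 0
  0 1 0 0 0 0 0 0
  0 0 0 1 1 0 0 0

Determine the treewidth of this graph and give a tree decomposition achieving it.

Treewidth 1.
One such decomposition:
Bags: B1 = {1, 4}  B2 = {0, 4}  B3 = {4, 5}  B4 = {1, 6}  B5 = {2, 4}  B6 = {4, 7}  B7 = {3, 7}
Tree: B1–B2, B2–B3, B1–B4, B2–B5, B5–B6, B6–B7

Every bag has size at most 2, so the width is 2 − 1 = 1 and tw(G) ≤ 1. Since G has at least one edge (e.g. 1–4), it is not an edgeless graph, so tw(G) ≥ 1. Combining the bounds, tw(G) = 1.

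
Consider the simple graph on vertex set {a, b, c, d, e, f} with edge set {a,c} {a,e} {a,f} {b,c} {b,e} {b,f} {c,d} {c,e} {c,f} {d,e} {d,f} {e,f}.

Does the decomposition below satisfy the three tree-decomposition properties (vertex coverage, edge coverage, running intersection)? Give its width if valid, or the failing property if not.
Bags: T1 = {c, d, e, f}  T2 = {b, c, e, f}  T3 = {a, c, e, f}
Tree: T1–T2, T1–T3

Vertex coverage: the bags together contain {a, b, c, d, e, f}, the full vertex set. Edge coverage: each edge of G has both endpoints in at least one bag. Running intersection: for every vertex, the bags containing it form a connected subtree. All three properties hold, so this is a valid tree decomposition of width max|bag| − 1 = 3, and hence tw(G) ≤ 3.

Yes; width 3.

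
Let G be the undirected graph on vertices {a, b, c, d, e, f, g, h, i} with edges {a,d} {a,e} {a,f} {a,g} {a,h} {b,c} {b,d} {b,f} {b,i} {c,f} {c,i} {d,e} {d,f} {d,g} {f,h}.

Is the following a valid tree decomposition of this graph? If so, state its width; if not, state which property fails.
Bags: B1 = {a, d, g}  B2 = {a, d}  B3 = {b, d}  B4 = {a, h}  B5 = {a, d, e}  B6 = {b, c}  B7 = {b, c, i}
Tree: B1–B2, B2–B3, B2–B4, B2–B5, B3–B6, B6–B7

A tree decomposition must satisfy three properties: every vertex lies in some bag; for every edge, both endpoints lie together in some bag; and for every vertex, the bags containing it form a connected subtree. Here vertex f appears in no bag, so the decomposition is invalid.

No — vertex f appears in no bag.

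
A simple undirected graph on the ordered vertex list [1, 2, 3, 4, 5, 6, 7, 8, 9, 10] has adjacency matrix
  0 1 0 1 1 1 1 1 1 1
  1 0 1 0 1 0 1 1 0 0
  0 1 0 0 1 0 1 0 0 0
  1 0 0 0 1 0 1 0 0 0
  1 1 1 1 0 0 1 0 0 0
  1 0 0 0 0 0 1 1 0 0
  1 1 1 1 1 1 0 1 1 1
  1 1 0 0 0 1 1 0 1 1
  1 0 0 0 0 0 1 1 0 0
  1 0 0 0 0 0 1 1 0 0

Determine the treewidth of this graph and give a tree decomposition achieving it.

Treewidth 3.
Bags: B1 = {1, 7, 8, 9}  B2 = {1, 2, 7, 8}  B3 = {1, 6, 7, 8}  B4 = {1, 7, 8, 10}  B5 = {1, 2, 5, 7}  B6 = {1, 4, 5, 7}  B7 = {2, 3, 5, 7}
Tree: B1–B2, B2–B3, B3–B4, B2–B5, B5–B6, B5–B7

The largest bag has 4 vertices, giving width 3; this decomposition certifies tw(G) ≤ 3. On the other hand G contains the 4-clique {1, 7, 8, 9}. A clique must lie in a single bag of any decomposition, so no decomposition can have width below 3. Combining the bounds, tw(G) = 3.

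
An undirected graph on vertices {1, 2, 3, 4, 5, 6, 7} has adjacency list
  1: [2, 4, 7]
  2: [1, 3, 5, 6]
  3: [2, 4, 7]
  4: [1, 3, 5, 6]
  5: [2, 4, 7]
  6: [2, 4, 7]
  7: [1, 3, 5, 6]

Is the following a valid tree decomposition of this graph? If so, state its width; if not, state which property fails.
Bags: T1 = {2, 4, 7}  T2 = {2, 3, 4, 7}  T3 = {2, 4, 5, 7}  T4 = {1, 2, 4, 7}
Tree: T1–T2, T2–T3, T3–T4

A tree decomposition must satisfy three properties: every vertex lies in some bag; for every edge, both endpoints lie together in some bag; and for every vertex, the bags containing it form a connected subtree. Here vertex 6 appears in no bag, so the decomposition is invalid.

No — vertex 6 appears in no bag.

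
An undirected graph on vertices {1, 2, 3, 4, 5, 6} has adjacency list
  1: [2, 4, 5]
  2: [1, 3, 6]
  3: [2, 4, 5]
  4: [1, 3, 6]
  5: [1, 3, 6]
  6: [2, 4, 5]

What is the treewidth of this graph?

A width-3 tree decomposition is:
Bags: B1 = {2, 3, 4, 5}  B2 = {1, 2, 4, 5}  B3 = {2, 4, 5, 6}
Tree: B1–B2, B2–B3
The largest bag has 4 vertices, giving width 3; this decomposition certifies tw(G) ≤ 3. For the lower bound: the 4 vertex sets {2,3}, {1,4}, {5}, {6} are disjoint, each induces a connected subgraph, and every pair is joined by at least one edge of G. Contracting each set to a single vertex therefore yields K_{4} as a minor, and since treewidth is minor-monotone, tw(G) ≥ tw(K_{4}) = 3. Therefore the treewidth is 3.

3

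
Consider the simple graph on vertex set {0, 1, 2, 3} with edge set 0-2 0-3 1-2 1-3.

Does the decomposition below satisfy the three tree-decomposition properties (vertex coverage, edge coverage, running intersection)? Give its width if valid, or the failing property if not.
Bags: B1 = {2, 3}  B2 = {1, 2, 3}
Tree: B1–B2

A tree decomposition must satisfy three properties: every vertex lies in some bag; for every edge, both endpoints lie together in some bag; and for every vertex, the bags containing it form a connected subtree. Here vertex 0 appears in no bag, so the decomposition is invalid.

No — vertex 0 appears in no bag.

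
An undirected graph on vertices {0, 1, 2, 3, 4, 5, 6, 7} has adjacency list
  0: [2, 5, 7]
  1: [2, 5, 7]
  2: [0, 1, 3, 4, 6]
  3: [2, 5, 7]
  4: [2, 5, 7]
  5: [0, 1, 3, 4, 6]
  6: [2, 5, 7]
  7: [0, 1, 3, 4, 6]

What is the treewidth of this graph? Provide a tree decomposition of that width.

Treewidth 3.
One optimal decomposition is:
Bags: B1 = {2, 5, 6, 7}  B2 = {2, 3, 5, 7}  B3 = {0, 2, 5, 7}  B4 = {2, 4, 5, 7}  B5 = {1, 2, 5, 7}
Tree: B1–B2, B2–B3, B3–B4, B4–B5

The largest bag has 4 vertices, giving width 3; this decomposition certifies tw(G) ≤ 3. For the lower bound: the 4 vertex sets {6,7}, {2,3}, {5}, {0} are disjoint, each induces a connected subgraph, and every pair is joined by at least one edge of G. Contracting each set to a single vertex therefore yields K_{4} as a minor, and since treewidth is minor-monotone, tw(G) ≥ tw(K_{4}) = 3. Hence tw(G) = 3 exactly.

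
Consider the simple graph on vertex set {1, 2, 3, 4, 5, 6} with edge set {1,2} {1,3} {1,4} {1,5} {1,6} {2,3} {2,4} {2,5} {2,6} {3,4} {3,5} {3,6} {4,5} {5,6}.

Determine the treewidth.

4

A width-4 tree decomposition is:
Bags: B1 = {1, 2, 3, 5, 6}  B2 = {1, 2, 3, 4, 5}
Tree: B1–B2
Each bag holds 5 vertices, so the decomposition has width 4, which upper-bounds the treewidth. On the other hand G contains the 5-clique {1, 2, 3, 4, 5}. A clique must lie in a single bag of any decomposition, so no decomposition can have width below 4. Hence tw(G) = 4 exactly.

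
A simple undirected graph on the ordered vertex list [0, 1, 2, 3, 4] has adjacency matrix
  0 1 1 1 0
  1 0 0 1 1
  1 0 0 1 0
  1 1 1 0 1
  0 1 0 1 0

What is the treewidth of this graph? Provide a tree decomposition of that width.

Every bag has size at most 3, so the width is 3 − 1 = 2 and tw(G) ≤ 2. Conversely, {0, 1, 3} is a clique of size 3, and the vertices of any clique must share a bag in every tree decomposition; so some bag has ≥ 3 vertices and tw(G) ≥ 2. Hence tw(G) = 2 exactly.

Treewidth 2.
One optimal decomposition is:
Bags: B1 = {0, 1, 3}  B2 = {0, 2, 3}  B3 = {1, 3, 4}
Tree: B1–B2, B1–B3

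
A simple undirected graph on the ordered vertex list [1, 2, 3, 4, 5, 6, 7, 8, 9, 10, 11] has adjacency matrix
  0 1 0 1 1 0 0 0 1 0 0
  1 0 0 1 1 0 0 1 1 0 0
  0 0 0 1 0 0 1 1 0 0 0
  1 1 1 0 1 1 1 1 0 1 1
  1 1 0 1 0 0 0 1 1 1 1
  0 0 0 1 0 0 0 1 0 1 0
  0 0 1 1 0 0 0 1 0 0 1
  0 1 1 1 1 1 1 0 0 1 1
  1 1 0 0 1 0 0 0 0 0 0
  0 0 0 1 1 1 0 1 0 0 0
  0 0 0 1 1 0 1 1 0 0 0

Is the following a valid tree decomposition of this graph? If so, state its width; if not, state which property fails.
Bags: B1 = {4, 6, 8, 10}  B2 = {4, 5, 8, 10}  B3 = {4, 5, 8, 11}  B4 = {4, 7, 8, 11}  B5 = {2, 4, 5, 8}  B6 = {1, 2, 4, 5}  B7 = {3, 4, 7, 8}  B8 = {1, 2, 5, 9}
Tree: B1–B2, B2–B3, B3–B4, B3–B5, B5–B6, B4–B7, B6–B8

Checking the three conditions: (i) the bags cover all of {1, 2, 3, 4, 5, 6, 7, 8, 9, 10, 11}; (ii) for each edge, some bag contains both endpoints; (iii) the bags containing any fixed vertex form a subtree. All hold, so the decomposition is valid with width 4 − 1 = 3.

Yes; width 3.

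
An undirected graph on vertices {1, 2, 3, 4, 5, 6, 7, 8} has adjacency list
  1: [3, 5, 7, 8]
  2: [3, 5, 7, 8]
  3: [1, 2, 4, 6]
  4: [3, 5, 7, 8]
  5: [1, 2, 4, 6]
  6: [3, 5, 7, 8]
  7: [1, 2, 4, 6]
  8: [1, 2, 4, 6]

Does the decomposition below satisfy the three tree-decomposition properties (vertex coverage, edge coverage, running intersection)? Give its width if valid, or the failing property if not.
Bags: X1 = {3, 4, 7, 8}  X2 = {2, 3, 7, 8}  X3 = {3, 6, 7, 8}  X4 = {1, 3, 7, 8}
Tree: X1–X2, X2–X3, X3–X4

A tree decomposition must satisfy three properties: every vertex lies in some bag; for every edge, both endpoints lie together in some bag; and for every vertex, the bags containing it form a connected subtree. Here vertex 5 appears in no bag, so the decomposition is invalid.

No — vertex 5 appears in no bag.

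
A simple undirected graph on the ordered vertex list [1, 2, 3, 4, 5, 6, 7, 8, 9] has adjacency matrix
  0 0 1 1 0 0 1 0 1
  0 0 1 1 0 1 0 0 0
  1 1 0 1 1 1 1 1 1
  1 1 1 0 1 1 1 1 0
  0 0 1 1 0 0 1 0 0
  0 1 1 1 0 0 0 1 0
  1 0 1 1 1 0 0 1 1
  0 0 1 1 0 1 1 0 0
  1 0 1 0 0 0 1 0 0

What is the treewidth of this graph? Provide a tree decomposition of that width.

The largest bag has 4 vertices, giving width 3; this decomposition certifies tw(G) ≤ 3. Conversely, {1, 3, 7, 9} is a clique of size 4, and the vertices of any clique must share a bag in every tree decomposition; so some bag has ≥ 4 vertices and tw(G) ≥ 3. Hence tw(G) = 3 exactly.

Treewidth 3.
Bags: B1 = {3, 4, 7, 8}  B2 = {3, 4, 6, 8}  B3 = {3, 4, 5, 7}  B4 = {1, 3, 4, 7}  B5 = {1, 3, 7, 9}  B6 = {2, 3, 4, 6}
Tree: B1–B2, B1–B3, B3–B4, B4–B5, B2–B6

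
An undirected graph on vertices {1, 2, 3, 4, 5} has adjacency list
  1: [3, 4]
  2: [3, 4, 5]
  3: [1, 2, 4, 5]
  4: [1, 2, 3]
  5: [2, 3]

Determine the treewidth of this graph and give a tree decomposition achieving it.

The largest bag has 3 vertices, giving width 2; this decomposition certifies tw(G) ≤ 2. On the other hand G contains the 3-clique {1, 3, 4}. A clique must lie in a single bag of any decomposition, so no decomposition can have width below 2. The upper and lower bounds meet at 2, so that is the treewidth.

Treewidth 2.
Bags: B1 = {2, 3, 5}  B2 = {2, 3, 4}  B3 = {1, 3, 4}
Tree: B1–B2, B2–B3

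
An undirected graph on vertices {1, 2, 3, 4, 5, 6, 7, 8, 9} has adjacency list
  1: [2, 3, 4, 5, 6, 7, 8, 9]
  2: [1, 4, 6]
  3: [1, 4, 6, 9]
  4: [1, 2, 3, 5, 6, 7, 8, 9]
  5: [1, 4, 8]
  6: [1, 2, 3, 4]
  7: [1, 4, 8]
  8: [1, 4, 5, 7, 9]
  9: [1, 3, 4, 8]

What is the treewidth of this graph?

3

A width-3 tree decomposition is:
Bags: B1 = {1, 4, 8, 9}  B2 = {1, 4, 7, 8}  B3 = {1, 3, 4, 9}  B4 = {1, 3, 4, 6}  B5 = {1, 4, 5, 8}  B6 = {1, 2, 4, 6}
Tree: B1–B2, B1–B3, B3–B4, B2–B5, B4–B6
Every bag has size at most 4, so the width is 4 − 1 = 3 and tw(G) ≤ 3. On the other hand G contains the 4-clique {1, 4, 8, 9}. A clique must lie in a single bag of any decomposition, so no decomposition can have width below 3. Hence tw(G) = 3 exactly.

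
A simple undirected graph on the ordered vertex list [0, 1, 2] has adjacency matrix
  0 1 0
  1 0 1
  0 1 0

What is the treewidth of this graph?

A width-1 tree decomposition is:
Bags: B1 = {1, 2}  B2 = {0, 1}
Tree: B1–B2
Each bag holds 2 vertices, so the decomposition has width 1, which upper-bounds the treewidth. G has an edge, so its treewidth is at least 1. The upper and lower bounds meet at 1, so that is the treewidth.

1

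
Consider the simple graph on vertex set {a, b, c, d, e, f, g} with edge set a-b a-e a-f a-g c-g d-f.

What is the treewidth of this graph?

A width-1 tree decomposition is:
Bags: B1 = {a, g}  B2 = {a, e}  B3 = {a, f}  B4 = {d, f}  B5 = {a, b}  B6 = {c, g}
Tree: B1–B2, B1–B3, B3–B4, B1–B5, B1–B6
Every bag has size at most 2, so the width is 2 − 1 = 1 and tw(G) ≤ 1. Any graph with an edge has treewidth ≥ 1, and G has the edge a–g. Combining the bounds, tw(G) = 1.

1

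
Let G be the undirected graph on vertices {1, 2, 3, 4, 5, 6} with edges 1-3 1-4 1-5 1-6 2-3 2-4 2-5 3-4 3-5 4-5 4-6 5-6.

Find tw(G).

3

A width-3 tree decomposition is:
Bags: B1 = {2, 3, 4, 5}  B2 = {1, 3, 4, 5}  B3 = {1, 4, 5, 6}
Tree: B1–B2, B2–B3
Each bag holds 4 vertices, so the decomposition has width 3, which upper-bounds the treewidth. For the lower bound, the 4 vertices {1, 3, 4, 5} are pairwise adjacent, and any tree decomposition puts a clique entirely inside one bag — forcing width ≥ 3. The upper and lower bounds meet at 3, so that is the treewidth.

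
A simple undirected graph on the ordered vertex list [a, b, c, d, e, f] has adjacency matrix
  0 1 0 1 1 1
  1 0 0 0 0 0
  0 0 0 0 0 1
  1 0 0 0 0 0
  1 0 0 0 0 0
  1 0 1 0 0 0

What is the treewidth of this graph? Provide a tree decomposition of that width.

Each bag holds 2 vertices, so the decomposition has width 1, which upper-bounds the treewidth. Since G has at least one edge (e.g. c–f), it is not an edgeless graph, so tw(G) ≥ 1. Therefore the treewidth is 1.

Treewidth 1.
Bags: B1 = {c, f}  B2 = {a, f}  B3 = {a, d}  B4 = {a, e}  B5 = {a, b}
Tree: B1–B2, B2–B3, B2–B4, B3–B5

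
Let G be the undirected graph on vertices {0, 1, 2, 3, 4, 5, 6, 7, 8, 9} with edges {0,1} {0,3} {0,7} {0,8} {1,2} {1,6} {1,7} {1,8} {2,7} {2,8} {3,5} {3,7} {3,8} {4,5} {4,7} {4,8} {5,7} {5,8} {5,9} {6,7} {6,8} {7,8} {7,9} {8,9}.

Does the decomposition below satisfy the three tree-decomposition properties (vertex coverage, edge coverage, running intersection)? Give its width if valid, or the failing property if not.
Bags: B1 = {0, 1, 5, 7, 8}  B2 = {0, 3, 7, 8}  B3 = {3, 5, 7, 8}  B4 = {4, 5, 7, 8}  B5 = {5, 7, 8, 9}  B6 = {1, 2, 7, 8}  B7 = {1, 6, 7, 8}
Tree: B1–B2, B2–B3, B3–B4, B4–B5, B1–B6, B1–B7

A tree decomposition must satisfy three properties: every vertex lies in some bag; for every edge, both endpoints lie together in some bag; and for every vertex, the bags containing it form a connected subtree. Here bags containing vertex 5 are not connected in the tree, so the decomposition is invalid.

No — bags containing vertex 5 are not connected in the tree.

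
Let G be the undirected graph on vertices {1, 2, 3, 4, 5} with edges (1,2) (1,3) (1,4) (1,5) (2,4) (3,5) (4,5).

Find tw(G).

2

A width-2 tree decomposition is:
Bags: B1 = {1, 4, 5}  B2 = {1, 2, 4}  B3 = {1, 3, 5}
Tree: B1–B2, B1–B3
Each bag holds 3 vertices, so the decomposition has width 2, which upper-bounds the treewidth. On the other hand G contains the 3-clique {1, 3, 5}. A clique must lie in a single bag of any decomposition, so no decomposition can have width below 2. Hence tw(G) = 2 exactly.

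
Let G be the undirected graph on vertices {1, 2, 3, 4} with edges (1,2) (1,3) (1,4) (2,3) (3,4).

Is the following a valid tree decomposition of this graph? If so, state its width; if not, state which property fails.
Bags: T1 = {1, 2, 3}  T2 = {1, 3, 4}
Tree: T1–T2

Yes; width 2.

Every vertex of G appears in some bag (union = {1, 2, 3, 4}); every edge is covered by a bag; and for each vertex v the set of bags containing v is connected in the bag tree. The decomposition is therefore valid. The largest bag has 3 vertices, so the width is 2.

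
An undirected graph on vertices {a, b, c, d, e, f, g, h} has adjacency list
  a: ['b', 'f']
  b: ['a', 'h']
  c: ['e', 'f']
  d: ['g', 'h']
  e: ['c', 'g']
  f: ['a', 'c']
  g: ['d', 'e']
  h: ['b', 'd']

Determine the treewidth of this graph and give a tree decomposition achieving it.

Treewidth 2.
Bags: B1 = {d, e, g}  B2 = {d, e, h}  B3 = {b, e, h}  B4 = {a, b, e}  B5 = {a, e, f}  B6 = {c, e, f}
Tree: B1–B2, B2–B3, B3–B4, B4–B5, B5–B6

Every bag has size at most 3, so the width is 3 − 1 = 2 and tw(G) ≤ 2. For the lower bound, G contains the cycle e–g–d–h–b–a–f–c–e, so G is not a forest; only forests have treewidth ≤ 1, hence tw(G) ≥ 2. Combining the bounds, tw(G) = 2.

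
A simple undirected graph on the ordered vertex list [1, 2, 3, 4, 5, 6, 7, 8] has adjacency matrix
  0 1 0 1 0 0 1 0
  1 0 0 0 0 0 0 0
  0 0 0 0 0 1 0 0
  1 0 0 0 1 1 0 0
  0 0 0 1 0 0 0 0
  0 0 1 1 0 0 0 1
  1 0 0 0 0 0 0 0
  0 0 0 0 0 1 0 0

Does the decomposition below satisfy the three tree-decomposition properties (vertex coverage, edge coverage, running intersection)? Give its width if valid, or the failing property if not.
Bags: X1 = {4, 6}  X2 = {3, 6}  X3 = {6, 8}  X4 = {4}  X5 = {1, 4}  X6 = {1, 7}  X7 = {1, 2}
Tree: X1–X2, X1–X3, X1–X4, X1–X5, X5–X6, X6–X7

A tree decomposition must satisfy three properties: every vertex lies in some bag; for every edge, both endpoints lie together in some bag; and for every vertex, the bags containing it form a connected subtree. Here vertex 5 appears in no bag, so the decomposition is invalid.

No — vertex 5 appears in no bag.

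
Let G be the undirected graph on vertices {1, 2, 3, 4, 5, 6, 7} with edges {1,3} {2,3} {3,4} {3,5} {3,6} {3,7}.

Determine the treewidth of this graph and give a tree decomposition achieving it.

Treewidth 1.
One optimal decomposition is:
Bags: B1 = {2, 3}  B2 = {3, 4}  B3 = {3, 5}  B4 = {3, 7}  B5 = {3, 6}  B6 = {1, 3}
Tree: B1–B2, B2–B3, B2–B4, B2–B5, B3–B6

Every bag has size at most 2, so the width is 2 − 1 = 1 and tw(G) ≤ 1. Since G has at least one edge (e.g. 3–2), it is not an edgeless graph, so tw(G) ≥ 1. Therefore the treewidth is 1.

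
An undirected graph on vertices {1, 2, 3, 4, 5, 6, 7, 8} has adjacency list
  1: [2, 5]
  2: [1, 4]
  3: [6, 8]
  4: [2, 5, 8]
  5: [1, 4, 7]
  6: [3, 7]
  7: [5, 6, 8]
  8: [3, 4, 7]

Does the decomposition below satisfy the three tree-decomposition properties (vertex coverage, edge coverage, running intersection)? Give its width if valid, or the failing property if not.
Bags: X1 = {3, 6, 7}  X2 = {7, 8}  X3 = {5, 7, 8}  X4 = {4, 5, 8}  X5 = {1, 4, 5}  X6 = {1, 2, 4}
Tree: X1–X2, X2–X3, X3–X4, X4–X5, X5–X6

A tree decomposition must satisfy three properties: every vertex lies in some bag; for every edge, both endpoints lie together in some bag; and for every vertex, the bags containing it form a connected subtree. Here edge (3,8) lies in no bag, so the decomposition is invalid.

No — edge (3,8) lies in no bag.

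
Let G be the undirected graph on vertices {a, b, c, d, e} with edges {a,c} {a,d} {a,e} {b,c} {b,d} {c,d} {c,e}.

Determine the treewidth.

2

A width-2 tree decomposition is:
Bags: B1 = {a, c, d}  B2 = {a, c, e}  B3 = {b, c, d}
Tree: B1–B2, B1–B3
Every bag has size at most 3, so the width is 3 − 1 = 2 and tw(G) ≤ 2. For the lower bound, the 3 vertices {a, c, d} are pairwise adjacent, and any tree decomposition puts a clique entirely inside one bag — forcing width ≥ 2. The upper and lower bounds meet at 2, so that is the treewidth.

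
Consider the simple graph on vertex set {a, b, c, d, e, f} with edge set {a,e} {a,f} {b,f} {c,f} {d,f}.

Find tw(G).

1

A width-1 tree decomposition is:
Bags: B1 = {a, f}  B2 = {c, f}  B3 = {d, f}  B4 = {b, f}  B5 = {a, e}
Tree: B1–B2, B1–B3, B2–B4, B1–B5
The largest bag has 2 vertices, giving width 1; this decomposition certifies tw(G) ≤ 1. G has an edge, so its treewidth is at least 1. Combining the bounds, tw(G) = 1.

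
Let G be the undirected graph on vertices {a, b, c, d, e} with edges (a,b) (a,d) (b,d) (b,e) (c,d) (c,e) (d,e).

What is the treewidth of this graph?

2

A width-2 tree decomposition is:
Bags: B1 = {c, d, e}  B2 = {b, d, e}  B3 = {a, b, d}
Tree: B1–B2, B2–B3
The largest bag has 3 vertices, giving width 2; this decomposition certifies tw(G) ≤ 2. Conversely, {c, d, e} is a clique of size 3, and the vertices of any clique must share a bag in every tree decomposition; so some bag has ≥ 3 vertices and tw(G) ≥ 2. Combining the bounds, tw(G) = 2.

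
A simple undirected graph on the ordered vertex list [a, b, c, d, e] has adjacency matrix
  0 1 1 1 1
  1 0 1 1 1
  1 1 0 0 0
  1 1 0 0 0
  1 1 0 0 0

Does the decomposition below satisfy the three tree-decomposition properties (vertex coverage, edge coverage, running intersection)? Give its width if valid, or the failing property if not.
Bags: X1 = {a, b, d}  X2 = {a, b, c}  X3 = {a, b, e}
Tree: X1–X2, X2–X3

Yes; width 2.

Vertex coverage: the bags together contain {a, b, c, d, e}, the full vertex set. Edge coverage: each edge of G has both endpoints in at least one bag. Running intersection: for every vertex, the bags containing it form a connected subtree. All three properties hold, so this is a valid tree decomposition of width max|bag| − 1 = 2, and hence tw(G) ≤ 2.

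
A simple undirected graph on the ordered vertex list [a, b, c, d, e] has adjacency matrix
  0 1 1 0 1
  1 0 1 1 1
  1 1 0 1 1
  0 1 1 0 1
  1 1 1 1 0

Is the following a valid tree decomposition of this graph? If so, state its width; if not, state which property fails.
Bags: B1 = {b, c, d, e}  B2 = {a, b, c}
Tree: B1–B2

A tree decomposition must satisfy three properties: every vertex lies in some bag; for every edge, both endpoints lie together in some bag; and for every vertex, the bags containing it form a connected subtree. Here edge (e,a) lies in no bag, so the decomposition is invalid.

No — edge (e,a) lies in no bag.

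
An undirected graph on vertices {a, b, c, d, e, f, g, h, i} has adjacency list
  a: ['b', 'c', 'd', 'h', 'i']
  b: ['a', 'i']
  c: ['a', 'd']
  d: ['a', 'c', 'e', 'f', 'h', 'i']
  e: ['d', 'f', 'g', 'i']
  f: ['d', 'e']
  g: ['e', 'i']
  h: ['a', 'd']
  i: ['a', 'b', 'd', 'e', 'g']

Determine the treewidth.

A width-2 tree decomposition is:
Bags: B1 = {a, d, h}  B2 = {a, d, i}  B3 = {a, c, d}  B4 = {d, e, i}  B5 = {a, b, i}  B6 = {d, e, f}  B7 = {e, g, i}
Tree: B1–B2, B1–B3, B2–B4, B2–B5, B4–B6, B4–B7
The largest bag has 3 vertices, giving width 2; this decomposition certifies tw(G) ≤ 2. On the other hand G contains the 3-clique {a, d, h}. A clique must lie in a single bag of any decomposition, so no decomposition can have width below 2. Therefore the treewidth is 2.

2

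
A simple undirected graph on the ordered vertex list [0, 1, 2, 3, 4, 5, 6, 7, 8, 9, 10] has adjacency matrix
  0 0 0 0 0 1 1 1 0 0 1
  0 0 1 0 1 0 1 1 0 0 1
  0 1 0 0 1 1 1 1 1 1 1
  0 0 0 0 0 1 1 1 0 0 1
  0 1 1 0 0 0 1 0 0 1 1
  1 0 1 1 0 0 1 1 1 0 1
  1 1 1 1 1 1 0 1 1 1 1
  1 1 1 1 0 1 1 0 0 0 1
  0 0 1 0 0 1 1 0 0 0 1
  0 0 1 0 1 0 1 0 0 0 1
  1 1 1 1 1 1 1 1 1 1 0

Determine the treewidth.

4

A width-4 tree decomposition is:
Bags: B1 = {2, 4, 6, 9, 10}  B2 = {1, 2, 4, 6, 10}  B3 = {1, 2, 6, 7, 10}  B4 = {2, 5, 6, 7, 10}  B5 = {2, 5, 6, 8, 10}  B6 = {0, 5, 6, 7, 10}  B7 = {3, 5, 6, 7, 10}
Tree: B1–B2, B2–B3, B3–B4, B4–B5, B4–B6, B6–B7
Each bag holds 5 vertices, so the decomposition has width 4, which upper-bounds the treewidth. For the lower bound, the 5 vertices {0, 5, 6, 7, 10} are pairwise adjacent, and any tree decomposition puts a clique entirely inside one bag — forcing width ≥ 4. The upper and lower bounds meet at 4, so that is the treewidth.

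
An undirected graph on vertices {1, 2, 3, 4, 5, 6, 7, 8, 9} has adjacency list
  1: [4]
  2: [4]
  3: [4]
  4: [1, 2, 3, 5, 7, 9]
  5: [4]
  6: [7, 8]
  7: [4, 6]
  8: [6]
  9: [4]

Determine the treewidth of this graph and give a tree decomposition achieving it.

Treewidth 1.
Bags: B1 = {4, 7}  B2 = {3, 4}  B3 = {4, 5}  B4 = {4, 9}  B5 = {6, 7}  B6 = {2, 4}  B7 = {1, 4}  B8 = {6, 8}
Tree: B1–B2, B1–B3, B1–B4, B1–B5, B1–B6, B6–B7, B5–B8

The largest bag has 2 vertices, giving width 1; this decomposition certifies tw(G) ≤ 1. Any graph with an edge has treewidth ≥ 1, and G has the edge 4–7. Hence tw(G) = 1 exactly.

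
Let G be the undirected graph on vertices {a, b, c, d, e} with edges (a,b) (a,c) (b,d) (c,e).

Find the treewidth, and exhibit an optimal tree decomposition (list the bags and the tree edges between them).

The largest bag has 2 vertices, giving width 1; this decomposition certifies tw(G) ≤ 1. Any graph with an edge has treewidth ≥ 1, and G has the edge a–b. The upper and lower bounds meet at 1, so that is the treewidth.

Treewidth 1.
One such decomposition:
Bags: B1 = {a, b}  B2 = {a, c}  B3 = {b, d}  B4 = {c, e}
Tree: B1–B2, B1–B3, B2–B4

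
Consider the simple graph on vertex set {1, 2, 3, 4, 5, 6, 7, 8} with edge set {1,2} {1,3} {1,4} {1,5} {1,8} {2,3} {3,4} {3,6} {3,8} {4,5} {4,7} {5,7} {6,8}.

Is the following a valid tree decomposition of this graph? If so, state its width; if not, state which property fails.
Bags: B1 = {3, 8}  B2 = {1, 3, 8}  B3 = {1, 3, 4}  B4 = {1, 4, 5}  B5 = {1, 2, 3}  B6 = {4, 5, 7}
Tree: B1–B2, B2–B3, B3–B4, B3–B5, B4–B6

A tree decomposition must satisfy three properties: every vertex lies in some bag; for every edge, both endpoints lie together in some bag; and for every vertex, the bags containing it form a connected subtree. Here vertex 6 appears in no bag, so the decomposition is invalid.

No — vertex 6 appears in no bag.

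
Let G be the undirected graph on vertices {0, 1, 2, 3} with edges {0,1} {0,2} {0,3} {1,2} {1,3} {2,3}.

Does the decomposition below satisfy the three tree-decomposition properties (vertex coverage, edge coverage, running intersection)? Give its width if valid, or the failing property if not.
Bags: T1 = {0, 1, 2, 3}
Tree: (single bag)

Yes; width 3.

Vertex coverage: the bags together contain {0, 1, 2, 3}, the full vertex set. Edge coverage: each edge of G has both endpoints in at least one bag. Running intersection: for every vertex, the bags containing it form a connected subtree. All three properties hold, so this is a valid tree decomposition of width max|bag| − 1 = 3, and hence tw(G) ≤ 3.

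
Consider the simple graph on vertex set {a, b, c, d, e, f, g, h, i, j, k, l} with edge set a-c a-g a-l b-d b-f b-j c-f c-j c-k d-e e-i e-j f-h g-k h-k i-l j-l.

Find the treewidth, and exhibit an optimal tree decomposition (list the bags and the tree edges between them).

Treewidth 3.
Bags: B1 = {d, e, i, l}  B2 = {d, e, j, l}  B3 = {b, d, j, l}  B4 = {a, b, j, l}  B5 = {a, b, c, j}  B6 = {a, b, c, f}  B7 = {a, c, f, g}  B8 = {c, f, g, k}  B9 = {f, g, h, k}
Tree: B1–B2, B2–B3, B3–B4, B4–B5, B5–B6, B6–B7, B7–B8, B8–B9

The largest bag has 4 vertices, giving width 3; this decomposition certifies tw(G) ≤ 3. For the lower bound: the 4 vertex sets {d,e,i}, {l}, {j}, {a,b,c,f} are disjoint, each induces a connected subgraph, and every pair is joined by at least one edge of G. Contracting each set to a single vertex therefore yields K_{4} as a minor, and since treewidth is minor-monotone, tw(G) ≥ tw(K_{4}) = 3. Combining the bounds, tw(G) = 3.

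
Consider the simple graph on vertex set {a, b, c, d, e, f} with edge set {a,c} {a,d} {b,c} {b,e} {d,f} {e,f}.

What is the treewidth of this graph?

2

A width-2 tree decomposition is:
Bags: B1 = {a, d, f}  B2 = {a, c, f}  B3 = {b, c, f}  B4 = {b, e, f}
Tree: B1–B2, B2–B3, B3–B4
The largest bag has 3 vertices, giving width 2; this decomposition certifies tw(G) ≤ 2. The edges f–d–a–c–b–e–f form a cycle, so G is not a tree and its treewidth is at least 2. Combining the bounds, tw(G) = 2.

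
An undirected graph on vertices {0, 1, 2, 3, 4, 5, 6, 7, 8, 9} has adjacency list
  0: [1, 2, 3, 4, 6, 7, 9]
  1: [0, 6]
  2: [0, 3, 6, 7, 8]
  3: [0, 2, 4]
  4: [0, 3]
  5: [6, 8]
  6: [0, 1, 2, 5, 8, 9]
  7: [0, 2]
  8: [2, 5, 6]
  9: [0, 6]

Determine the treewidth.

2

A width-2 tree decomposition is:
Bags: B1 = {0, 1, 6}  B2 = {0, 2, 6}  B3 = {0, 2, 3}  B4 = {0, 2, 7}  B5 = {2, 6, 8}  B6 = {0, 3, 4}  B7 = {0, 6, 9}  B8 = {5, 6, 8}
Tree: B1–B2, B2–B3, B2–B4, B2–B5, B3–B6, B1–B7, B5–B8
Each bag holds 3 vertices, so the decomposition has width 2, which upper-bounds the treewidth. For the lower bound, the 3 vertices {0, 1, 6} are pairwise adjacent, and any tree decomposition puts a clique entirely inside one bag — forcing width ≥ 2. The upper and lower bounds meet at 2, so that is the treewidth.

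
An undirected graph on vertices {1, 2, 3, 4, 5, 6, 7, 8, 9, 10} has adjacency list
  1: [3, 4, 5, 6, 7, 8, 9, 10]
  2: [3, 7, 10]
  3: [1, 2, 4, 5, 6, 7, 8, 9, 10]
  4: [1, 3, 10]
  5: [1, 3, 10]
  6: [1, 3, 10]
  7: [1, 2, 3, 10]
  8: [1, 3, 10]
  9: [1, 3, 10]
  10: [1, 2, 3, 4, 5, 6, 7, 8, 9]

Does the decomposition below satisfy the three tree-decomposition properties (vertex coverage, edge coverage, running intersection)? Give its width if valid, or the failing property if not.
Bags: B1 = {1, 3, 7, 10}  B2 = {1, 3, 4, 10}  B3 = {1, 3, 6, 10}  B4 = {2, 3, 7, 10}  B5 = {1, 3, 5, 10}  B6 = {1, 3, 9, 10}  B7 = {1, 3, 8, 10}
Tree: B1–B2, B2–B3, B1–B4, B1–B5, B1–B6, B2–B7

Checking the three conditions: (i) the bags cover all of {1, 2, 3, 4, 5, 6, 7, 8, 9, 10}; (ii) for each edge, some bag contains both endpoints; (iii) the bags containing any fixed vertex form a subtree. All hold, so the decomposition is valid with width 4 − 1 = 3.

Yes; width 3.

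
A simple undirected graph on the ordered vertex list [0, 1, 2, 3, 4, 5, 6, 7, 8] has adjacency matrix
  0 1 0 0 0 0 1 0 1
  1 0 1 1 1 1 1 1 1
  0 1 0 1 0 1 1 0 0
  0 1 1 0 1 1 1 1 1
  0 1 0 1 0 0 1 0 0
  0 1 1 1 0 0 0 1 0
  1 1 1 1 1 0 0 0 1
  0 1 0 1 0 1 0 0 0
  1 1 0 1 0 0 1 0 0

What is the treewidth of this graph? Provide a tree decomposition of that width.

Treewidth 3.
One optimal decomposition is:
Bags: B1 = {1, 2, 3, 6}  B2 = {1, 3, 4, 6}  B3 = {1, 2, 3, 5}  B4 = {1, 3, 5, 7}  B5 = {1, 3, 6, 8}  B6 = {0, 1, 6, 8}
Tree: B1–B2, B1–B3, B3–B4, B2–B5, B5–B6

Every bag has size at most 4, so the width is 4 − 1 = 3 and tw(G) ≤ 3. For the lower bound, the 4 vertices {0, 1, 6, 8} are pairwise adjacent, and any tree decomposition puts a clique entirely inside one bag — forcing width ≥ 3. The upper and lower bounds meet at 3, so that is the treewidth.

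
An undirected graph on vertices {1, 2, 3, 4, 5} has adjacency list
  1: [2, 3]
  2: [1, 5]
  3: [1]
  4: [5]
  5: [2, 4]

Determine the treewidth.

1

A width-1 tree decomposition is:
Bags: B1 = {1, 3}  B2 = {1, 2}  B3 = {2, 5}  B4 = {4, 5}
Tree: B1–B2, B2–B3, B3–B4
Each bag holds 2 vertices, so the decomposition has width 1, which upper-bounds the treewidth. Since G has at least one edge (e.g. 3–1), it is not an edgeless graph, so tw(G) ≥ 1. Combining the bounds, tw(G) = 1.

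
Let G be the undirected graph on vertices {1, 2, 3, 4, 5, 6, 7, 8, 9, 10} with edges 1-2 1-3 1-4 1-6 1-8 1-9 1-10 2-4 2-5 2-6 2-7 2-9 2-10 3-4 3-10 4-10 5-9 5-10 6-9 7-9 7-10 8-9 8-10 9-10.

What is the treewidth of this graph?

3

A width-3 tree decomposition is:
Bags: B1 = {1, 2, 4, 10}  B2 = {1, 3, 4, 10}  B3 = {1, 2, 9, 10}  B4 = {2, 5, 9, 10}  B5 = {1, 2, 6, 9}  B6 = {1, 8, 9, 10}  B7 = {2, 7, 9, 10}
Tree: B1–B2, B1–B3, B3–B4, B3–B5, B3–B6, B4–B7
Each bag holds 4 vertices, so the decomposition has width 3, which upper-bounds the treewidth. On the other hand G contains the 4-clique {1, 8, 9, 10}. A clique must lie in a single bag of any decomposition, so no decomposition can have width below 3. Combining the bounds, tw(G) = 3.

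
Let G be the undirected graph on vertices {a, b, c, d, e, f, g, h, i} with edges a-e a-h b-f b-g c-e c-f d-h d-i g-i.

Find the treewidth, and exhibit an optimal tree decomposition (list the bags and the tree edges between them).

Treewidth 2.
One such decomposition:
Bags: B1 = {b, c, f}  B2 = {b, c, g}  B3 = {c, g, i}  B4 = {c, d, i}  B5 = {c, d, h}  B6 = {a, c, h}  B7 = {a, c, e}
Tree: B1–B2, B2–B3, B3–B4, B4–B5, B5–B6, B6–B7

The largest bag has 3 vertices, giving width 2; this decomposition certifies tw(G) ≤ 2. The edges c–f–b–g–i–d–h–a–e–c form a cycle, so G is not a tree and its treewidth is at least 2. Combining the bounds, tw(G) = 2.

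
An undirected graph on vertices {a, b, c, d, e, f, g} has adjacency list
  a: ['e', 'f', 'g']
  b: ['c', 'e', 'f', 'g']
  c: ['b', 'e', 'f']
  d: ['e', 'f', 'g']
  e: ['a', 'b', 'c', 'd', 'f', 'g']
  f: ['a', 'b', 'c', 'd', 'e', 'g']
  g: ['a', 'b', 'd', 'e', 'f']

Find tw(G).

3

A width-3 tree decomposition is:
Bags: B1 = {b, c, e, f}  B2 = {b, e, f, g}  B3 = {d, e, f, g}  B4 = {a, e, f, g}
Tree: B1–B2, B2–B3, B3–B4
Each bag holds 4 vertices, so the decomposition has width 3, which upper-bounds the treewidth. For the lower bound, the 4 vertices {d, e, f, g} are pairwise adjacent, and any tree decomposition puts a clique entirely inside one bag — forcing width ≥ 3. Combining the bounds, tw(G) = 3.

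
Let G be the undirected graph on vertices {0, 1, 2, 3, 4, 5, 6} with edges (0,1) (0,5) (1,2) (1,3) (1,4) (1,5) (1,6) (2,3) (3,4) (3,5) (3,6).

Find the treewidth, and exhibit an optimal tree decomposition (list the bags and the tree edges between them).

Every bag has size at most 3, so the width is 3 − 1 = 2 and tw(G) ≤ 2. On the other hand G contains the 3-clique {0, 1, 5}. A clique must lie in a single bag of any decomposition, so no decomposition can have width below 2. Combining the bounds, tw(G) = 2.

Treewidth 2.
One such decomposition:
Bags: B1 = {1, 3, 6}  B2 = {1, 3, 4}  B3 = {1, 2, 3}  B4 = {1, 3, 5}  B5 = {0, 1, 5}
Tree: B1–B2, B2–B3, B1–B4, B4–B5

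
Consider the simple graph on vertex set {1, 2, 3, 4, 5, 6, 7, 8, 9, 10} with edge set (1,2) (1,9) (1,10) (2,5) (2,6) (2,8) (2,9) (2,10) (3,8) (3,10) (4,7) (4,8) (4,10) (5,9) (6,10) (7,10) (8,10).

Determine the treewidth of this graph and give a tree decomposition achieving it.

Treewidth 2.
One such decomposition:
Bags: B1 = {2, 8, 10}  B2 = {4, 8, 10}  B3 = {2, 6, 10}  B4 = {3, 8, 10}  B5 = {4, 7, 10}  B6 = {1, 2, 10}  B7 = {1, 2, 9}  B8 = {2, 5, 9}
Tree: B1–B2, B1–B3, B2–B4, B2–B5, B1–B6, B6–B7, B7–B8

The largest bag has 3 vertices, giving width 2; this decomposition certifies tw(G) ≤ 2. On the other hand G contains the 3-clique {1, 2, 9}. A clique must lie in a single bag of any decomposition, so no decomposition can have width below 2. Hence tw(G) = 2 exactly.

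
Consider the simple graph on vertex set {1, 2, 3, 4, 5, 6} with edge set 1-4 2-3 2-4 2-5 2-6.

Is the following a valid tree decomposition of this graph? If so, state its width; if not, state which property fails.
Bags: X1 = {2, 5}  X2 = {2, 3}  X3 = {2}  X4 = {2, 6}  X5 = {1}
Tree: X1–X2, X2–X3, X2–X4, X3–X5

No — vertex 4 appears in no bag.

A tree decomposition must satisfy three properties: every vertex lies in some bag; for every edge, both endpoints lie together in some bag; and for every vertex, the bags containing it form a connected subtree. Here vertex 4 appears in no bag, so the decomposition is invalid.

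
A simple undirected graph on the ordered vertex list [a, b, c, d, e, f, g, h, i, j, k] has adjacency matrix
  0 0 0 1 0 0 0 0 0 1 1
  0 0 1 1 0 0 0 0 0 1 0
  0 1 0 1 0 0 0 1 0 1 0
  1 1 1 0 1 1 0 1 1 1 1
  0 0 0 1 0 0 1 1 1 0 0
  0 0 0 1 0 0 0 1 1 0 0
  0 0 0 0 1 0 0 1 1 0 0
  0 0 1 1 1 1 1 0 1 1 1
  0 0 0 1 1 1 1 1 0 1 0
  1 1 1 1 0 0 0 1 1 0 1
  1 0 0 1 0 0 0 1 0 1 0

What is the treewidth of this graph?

3

A width-3 tree decomposition is:
Bags: B1 = {d, h, j, k}  B2 = {c, d, h, j}  B3 = {b, c, d, j}  B4 = {d, h, i, j}  B5 = {a, d, j, k}  B6 = {d, e, h, i}  B7 = {e, g, h, i}  B8 = {d, f, h, i}
Tree: B1–B2, B2–B3, B1–B4, B1–B5, B4–B6, B6–B7, B6–B8
The largest bag has 4 vertices, giving width 3; this decomposition certifies tw(G) ≤ 3. Conversely, {c, d, h, j} is a clique of size 4, and the vertices of any clique must share a bag in every tree decomposition; so some bag has ≥ 4 vertices and tw(G) ≥ 3. The upper and lower bounds meet at 3, so that is the treewidth.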